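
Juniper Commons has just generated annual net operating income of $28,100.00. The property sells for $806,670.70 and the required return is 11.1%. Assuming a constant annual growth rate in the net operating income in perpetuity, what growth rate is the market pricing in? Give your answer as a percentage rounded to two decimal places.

P = D₀(1+g)/(r−g) ⇒ P(r−g) = D₀(1+g) ⇒ g(P+D₀) = P·r − D₀
g = (P·r − D₀)/(P + D₀) = ($806,670.70×0.111 − $28,100.00) / ($806,670.70 + $28,100.00) = 0.073602

7.36%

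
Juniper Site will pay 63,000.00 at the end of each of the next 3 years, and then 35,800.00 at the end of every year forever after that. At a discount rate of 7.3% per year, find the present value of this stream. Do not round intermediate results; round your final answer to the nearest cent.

PV of 3-year annuity: 63,000.00 × [1 − (1+0.073)^−3] / 0.073 = 164429.87739
Perpetuity value at year 3: 35,800.00 / 0.073 = 490410.95890
PV of perpetuity: 490410.95890 / (1+0.073)^3 = 396973.02858
Total PV = 164429.87739 + 396973.02858 = 561402.90597

561402.91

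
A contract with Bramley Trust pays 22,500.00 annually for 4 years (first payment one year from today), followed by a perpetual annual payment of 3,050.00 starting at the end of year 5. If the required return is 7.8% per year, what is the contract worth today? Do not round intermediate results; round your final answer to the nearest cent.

103811.26

PV of 4-year annuity: 22,500.00 × [1 − (1+0.078)^−4] / 0.078 = 74855.82149
Perpetuity value at year 4: 3,050.00 / 0.078 = 39102.56410
PV of perpetuity: 39102.56410 / (1+0.078)^4 = 28955.44163
Total PV = 74855.82149 + 28955.44163 = 103811.26313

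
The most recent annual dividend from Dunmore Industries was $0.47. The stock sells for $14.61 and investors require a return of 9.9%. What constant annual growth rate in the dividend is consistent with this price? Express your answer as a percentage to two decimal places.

P = D₀(1+g)/(r−g) ⇒ P(r−g) = D₀(1+g) ⇒ g(P+D₀) = P·r − D₀
g = (P·r − D₀)/(P + D₀) = ($14.61×0.099 − $0.47) / ($14.61 + $0.47) = 0.064747

6.47%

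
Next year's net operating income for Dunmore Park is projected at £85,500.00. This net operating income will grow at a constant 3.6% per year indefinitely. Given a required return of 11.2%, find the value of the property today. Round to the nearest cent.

£1125000.00

Growing perpetuity: P = D₁ / (r − g) = £85,500.0000 / (0.112 − 0.036) = £1,125,000.00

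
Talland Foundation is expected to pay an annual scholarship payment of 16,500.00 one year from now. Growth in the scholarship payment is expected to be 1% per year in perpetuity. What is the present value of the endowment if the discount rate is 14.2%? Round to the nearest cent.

125000.00

Growing perpetuity: P = D₁ / (r − g) = 16,500.0000 / (0.142 − 0.01) = 125,000.00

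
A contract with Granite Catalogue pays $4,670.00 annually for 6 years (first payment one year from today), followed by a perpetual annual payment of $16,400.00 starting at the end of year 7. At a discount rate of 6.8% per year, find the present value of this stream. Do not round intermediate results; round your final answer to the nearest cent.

PV of 6-year annuity: $4,670.00 × [1 − (1+0.068)^−6] / 0.068 = 22397.84509
Perpetuity value at year 6: $16,400.00 / 0.068 = 241176.47059
PV of perpetuity: 241176.47059 / (1+0.068)^6 = 162520.22660
Total PV = 22397.84509 + 162520.22660 = 184918.07169

$184918.07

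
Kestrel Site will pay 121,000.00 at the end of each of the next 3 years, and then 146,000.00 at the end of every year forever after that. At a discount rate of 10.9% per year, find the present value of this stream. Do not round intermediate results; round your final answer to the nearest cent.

PV of 3-year annuity: 121,000.00 × [1 − (1+0.109)^−3] / 0.109 = 296204.51400
Perpetuity value at year 3: 146,000.00 / 0.109 = 1339449.54128
PV of perpetuity: 1339449.54128 / (1+0.109)^3 = 982045.74754
Total PV = 296204.51400 + 982045.74754 = 1278250.26153

1278250.26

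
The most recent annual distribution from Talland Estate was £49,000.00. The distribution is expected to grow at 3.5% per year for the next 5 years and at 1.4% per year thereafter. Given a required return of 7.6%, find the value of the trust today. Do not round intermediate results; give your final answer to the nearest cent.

£878283.33

D_1 = 50715.00000
D_2 = 52490.02500
D_3 = 54327.17588
D_4 = 56228.62703
D_5 = 58196.62898
Terminal value at year 5: TV = D_5×(1+g_2)/(r−g_2) = 59011.38178/0.062 = 951796.48036
P_0 = D_1/(1+r)^1 + D_2/(1+r)^2 + D_3/(1+r)^3 + D_4/(1+r)^4 + D_5/(1+r)^5 + TV/(1+r)^5
    = 47132.89963 + 45336.94342 + 43609.42048 + 41947.72323 + 40349.34344 + 659907.00403 = 878283.33422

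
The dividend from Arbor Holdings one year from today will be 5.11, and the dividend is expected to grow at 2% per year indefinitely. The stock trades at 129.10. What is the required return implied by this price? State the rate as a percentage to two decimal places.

5.96%

P = D₁/(r − g) ⇒ r = D₁/P + g = 5.1100/129.10 + 0.02 = 0.039582 + 0.02 = 0.059582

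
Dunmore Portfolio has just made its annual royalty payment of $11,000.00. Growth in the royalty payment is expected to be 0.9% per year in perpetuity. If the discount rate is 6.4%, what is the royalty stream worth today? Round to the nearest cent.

D₁ = D₀ × (1 + g) = $11,000.00 × 1.009 = $11,099.0000
Growing perpetuity: P = D₁ / (r − g) = $11,099.0000 / (0.064 − 0.009) = $201,800.00

$201800.00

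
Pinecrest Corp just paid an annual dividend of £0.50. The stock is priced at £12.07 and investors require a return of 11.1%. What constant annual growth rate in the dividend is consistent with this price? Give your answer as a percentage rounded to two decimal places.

P = D₀(1+g)/(r−g) ⇒ P(r−g) = D₀(1+g) ⇒ g(P+D₀) = P·r − D₀
g = (P·r − D₀)/(P + D₀) = (£12.07×0.111 − £0.50) / (£12.07 + £0.50) = 0.066807

6.68%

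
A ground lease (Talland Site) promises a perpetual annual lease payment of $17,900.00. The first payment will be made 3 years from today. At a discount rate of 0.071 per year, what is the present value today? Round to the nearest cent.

$219793.95

Value at end of year 2: C / r = $17,900.00 / 0.071 = $252,112.6761
Discount to today: PV = $252,112.6761 / (1 + 0.071)^2 = $252,112.6761 / 1.147041 = $219,793.95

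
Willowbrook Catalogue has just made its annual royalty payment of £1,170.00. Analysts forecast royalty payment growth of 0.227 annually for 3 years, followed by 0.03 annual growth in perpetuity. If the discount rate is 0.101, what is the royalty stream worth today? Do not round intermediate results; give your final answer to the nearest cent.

D_1 = 1435.59000
D_2 = 1761.46893
D_3 = 2161.32238
Terminal value at year 3: TV = D_3×(1+g_2)/(r−g_2) = 2226.16205/0.071 = 31354.39505
P_0 = D_1/(1+r)^1 + D_2/(1+r)^2 + D_3/(1+r)^3 + TV/(1+r)^3
    = 1303.89646 + 1453.11622 + 1619.41289 + 23492.89129 = 27869.31686

£27869.32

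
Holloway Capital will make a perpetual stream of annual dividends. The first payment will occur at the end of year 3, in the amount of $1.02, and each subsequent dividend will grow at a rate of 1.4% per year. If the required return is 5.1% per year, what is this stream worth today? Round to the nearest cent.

Value at end of year 2: C₁ / (r − g) = $1.02 / (0.051 − 0.014) = $27.5676
Discount to today: PV = $27.5676 / (1 + 0.051)^2 = $27.5676 / 1.104601 = $24.96

$24.96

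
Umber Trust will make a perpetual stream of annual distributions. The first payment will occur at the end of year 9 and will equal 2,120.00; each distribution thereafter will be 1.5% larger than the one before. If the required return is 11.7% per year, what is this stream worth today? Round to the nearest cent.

8576.50

Value at end of year 8: C₁ / (r − g) = 2,120.00 / (0.117 − 0.015) = 20,784.3137
Discount to today: PV = 20,784.3137 / (1 + 0.117)^8 = 20,784.3137 / 2.423402 = 8,576.50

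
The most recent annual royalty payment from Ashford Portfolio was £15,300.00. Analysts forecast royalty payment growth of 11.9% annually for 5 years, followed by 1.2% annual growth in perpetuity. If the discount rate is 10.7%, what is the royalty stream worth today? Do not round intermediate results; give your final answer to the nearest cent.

£251036.82

D_1 = 17120.70000
D_2 = 19158.06330
D_3 = 21437.87283
D_4 = 23988.97970
D_5 = 26843.66828
Terminal value at year 5: TV = D_5×(1+g_2)/(r−g_2) = 27165.79230/0.095 = 285955.70846
P_0 = D_1/(1+r)^1 + D_2/(1+r)^2 + D_3/(1+r)^3 + D_4/(1+r)^4 + D_5/(1+r)^5 + TV/(1+r)^5
    = 15465.85366 + 15633.50519 + 15802.97408 + 15974.28003 + 16147.44296 + 172012.76078 = 251036.81670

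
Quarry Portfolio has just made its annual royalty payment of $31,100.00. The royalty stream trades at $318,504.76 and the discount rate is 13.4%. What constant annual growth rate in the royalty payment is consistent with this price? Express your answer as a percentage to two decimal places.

P = D₀(1+g)/(r−g) ⇒ P(r−g) = D₀(1+g) ⇒ g(P+D₀) = P·r − D₀
g = (P·r − D₀)/(P + D₀) = ($318,504.76×0.134 − $31,100.00) / ($318,504.76 + $31,100.00) = 0.033122

3.31%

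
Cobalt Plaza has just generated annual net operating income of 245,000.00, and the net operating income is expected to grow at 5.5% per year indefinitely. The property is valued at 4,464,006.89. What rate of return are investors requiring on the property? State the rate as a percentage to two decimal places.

D₁ = 245,000.00 × 1.055 = 258,475.0000
P = D₁/(r − g) ⇒ r = D₁/P + g = 258,475.0000/4,464,006.89 + 0.055 = 0.057902 + 0.055 = 0.112902

11.29%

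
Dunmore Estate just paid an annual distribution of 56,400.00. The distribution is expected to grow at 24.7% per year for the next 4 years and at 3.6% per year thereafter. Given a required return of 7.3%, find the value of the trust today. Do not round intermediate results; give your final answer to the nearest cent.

3213872.25

D_1 = 70330.80000
D_2 = 87702.50760
D_3 = 109365.02698
D_4 = 136378.18864
Terminal value at year 4: TV = D_4×(1+g_2)/(r−g_2) = 141287.80343/0.037 = 3818589.28194
P_0 = D_1/(1+r)^1 + D_2/(1+r)^2 + D_3/(1+r)^3 + D_4/(1+r)^4 + TV/(1+r)^4
    = 65545.94595 + 76175.01826 + 88527.72393 + 102883.57105 + 2880739.98936 = 3213872.24854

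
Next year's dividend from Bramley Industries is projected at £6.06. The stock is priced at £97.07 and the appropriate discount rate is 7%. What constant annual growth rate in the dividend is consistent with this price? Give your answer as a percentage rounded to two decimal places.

0.76%

P = D₁/(r−g) ⇒ g = r − D₁/P = 0.07 − £6.06/£97.07 = 0.007571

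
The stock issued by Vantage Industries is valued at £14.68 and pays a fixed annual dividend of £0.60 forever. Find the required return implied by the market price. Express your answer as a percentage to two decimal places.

4.09%

P = C/r ⇒ r = C/P = £0.60/£14.68 = 0.040872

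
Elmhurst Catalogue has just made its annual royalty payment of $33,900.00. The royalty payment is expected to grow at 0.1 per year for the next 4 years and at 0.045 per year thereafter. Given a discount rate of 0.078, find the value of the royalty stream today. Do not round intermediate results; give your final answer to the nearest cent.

$1306512.98

D_1 = 37290.00000
D_2 = 41019.00000
D_3 = 45120.90000
D_4 = 49632.99000
Terminal value at year 4: TV = D_4×(1+g_2)/(r−g_2) = 51866.47455/0.033 = 1571711.35000
P_0 = D_1/(1+r)^1 + D_2/(1+r)^2 + D_3/(1+r)^3 + D_4/(1+r)^4 + TV/(1+r)^4
    = 34591.83673 + 35297.79259 + 36018.15570 + 36753.22010 + 1163851.96991 = 1306512.97504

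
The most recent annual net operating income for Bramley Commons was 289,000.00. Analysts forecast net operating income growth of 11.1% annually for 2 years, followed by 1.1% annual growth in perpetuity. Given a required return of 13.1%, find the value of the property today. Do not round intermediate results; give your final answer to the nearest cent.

D_1 = 321079.00000
D_2 = 356718.76900
Terminal value at year 2: TV = D_2×(1+g_2)/(r−g_2) = 360642.67546/0.12 = 3005355.62883
P_0 = D_1/(1+r)^1 + D_2/(1+r)^2 + TV/(1+r)^2
    = 283889.47834 + 278869.32841 + 2349474.09187 = 2912232.89861

2912232.90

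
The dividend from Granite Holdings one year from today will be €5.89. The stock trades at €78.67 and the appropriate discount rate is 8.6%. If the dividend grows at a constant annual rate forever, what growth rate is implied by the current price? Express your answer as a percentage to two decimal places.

1.11%

P = D₁/(r−g) ⇒ g = r − D₁/P = 0.086 − €5.89/€78.67 = 0.011130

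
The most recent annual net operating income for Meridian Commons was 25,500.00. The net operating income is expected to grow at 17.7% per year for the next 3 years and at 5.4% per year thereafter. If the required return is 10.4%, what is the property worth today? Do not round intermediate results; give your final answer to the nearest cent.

738448.00

D_1 = 30013.50000
D_2 = 35325.88950
D_3 = 41578.57194
Terminal value at year 3: TV = D_3×(1+g_2)/(r−g_2) = 43823.81483/0.05 = 876476.29653
P_0 = D_1/(1+r)^1 + D_2/(1+r)^2 + D_3/(1+r)^3 + TV/(1+r)^3
    = 27186.14130 + 28983.77565 + 30900.27531 + 651377.80344 = 738447.99570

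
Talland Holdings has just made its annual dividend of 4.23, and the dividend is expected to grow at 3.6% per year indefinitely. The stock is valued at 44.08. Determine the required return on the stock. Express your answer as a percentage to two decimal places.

13.54%

D₁ = 4.23 × 1.036 = 4.3823
P = D₁/(r − g) ⇒ r = D₁/P + g = 4.3823/44.08 + 0.036 = 0.099417 + 0.036 = 0.135417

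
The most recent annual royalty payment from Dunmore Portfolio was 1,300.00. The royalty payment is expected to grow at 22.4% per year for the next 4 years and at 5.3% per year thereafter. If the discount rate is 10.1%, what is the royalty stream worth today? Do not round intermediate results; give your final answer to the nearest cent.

50385.74

D_1 = 1591.20000
D_2 = 1947.62880
D_3 = 2383.89765
D_4 = 2917.89073
Terminal value at year 4: TV = D_4×(1+g_2)/(r−g_2) = 3072.53893/0.048 = 64011.22778
P_0 = D_1/(1+r)^1 + D_2/(1+r)^2 + D_3/(1+r)^3 + D_4/(1+r)^4 + TV/(1+r)^4
    = 1445.23161 + 1606.68800 + 1786.18175 + 1985.72795 + 43561.90679 = 50385.73610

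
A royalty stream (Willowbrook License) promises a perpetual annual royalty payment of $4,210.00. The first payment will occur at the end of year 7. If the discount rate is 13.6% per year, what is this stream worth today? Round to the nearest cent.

$14403.67

Value at end of year 6: C / r = $4,210.00 / 0.136 = $30,955.8824
Discount to today: PV = $30,955.8824 / (1 + 0.136)^6 = $30,955.8824 / 2.149166 = $14,403.67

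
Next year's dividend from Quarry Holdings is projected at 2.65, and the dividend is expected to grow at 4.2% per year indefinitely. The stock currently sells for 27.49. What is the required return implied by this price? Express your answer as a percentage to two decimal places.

P = D₁/(r − g) ⇒ r = D₁/P + g = 2.6500/27.49 + 0.042 = 0.096399 + 0.042 = 0.138399

13.84%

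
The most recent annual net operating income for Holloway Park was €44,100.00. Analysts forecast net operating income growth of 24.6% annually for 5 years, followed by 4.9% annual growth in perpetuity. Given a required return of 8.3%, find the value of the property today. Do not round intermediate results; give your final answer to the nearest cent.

D_1 = 54948.60000
D_2 = 68465.95560
D_3 = 85308.58068
D_4 = 106294.49152
D_5 = 132442.93644
Terminal value at year 5: TV = D_5×(1+g_2)/(r−g_2) = 138932.64032/0.034 = 4086254.12720
P_0 = D_1/(1+r)^1 + D_2/(1+r)^2 + D_3/(1+r)^3 + D_4/(1+r)^4 + D_5/(1+r)^5 + TV/(1+r)^5
    = 50737.39612 + 58373.77245 + 67159.48336 + 77267.51271 + 88896.87981 + 2742730.20364 = 3085165.24809

€3085165.25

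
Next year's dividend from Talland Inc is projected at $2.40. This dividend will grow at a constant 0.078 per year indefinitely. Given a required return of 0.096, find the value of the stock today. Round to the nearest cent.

$133.33

Growing perpetuity: P = D₁ / (r − g) = $2.4000 / (0.096 − 0.078) = $133.33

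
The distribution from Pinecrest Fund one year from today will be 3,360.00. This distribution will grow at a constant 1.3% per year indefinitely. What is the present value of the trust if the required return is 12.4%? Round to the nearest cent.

Growing perpetuity: P = D₁ / (r − g) = 3,360.0000 / (0.124 − 0.013) = 30,270.27

30270.27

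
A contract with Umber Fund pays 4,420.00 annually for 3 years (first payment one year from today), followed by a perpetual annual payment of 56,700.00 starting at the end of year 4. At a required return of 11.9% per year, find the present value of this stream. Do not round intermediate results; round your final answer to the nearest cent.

PV of 3-year annuity: 4,420.00 × [1 − (1+0.119)^−3] / 0.119 = 10634.36357
Perpetuity value at year 3: 56,700.00 / 0.119 = 476470.58824
PV of perpetuity: 476470.58824 / (1+0.119)^3 = 340052.39498
Total PV = 10634.36357 + 340052.39498 = 350686.75854

350686.76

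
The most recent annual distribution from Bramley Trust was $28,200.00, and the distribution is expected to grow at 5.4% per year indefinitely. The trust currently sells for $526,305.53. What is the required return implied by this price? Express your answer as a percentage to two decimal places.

11.05%

D₁ = $28,200.00 × 1.054 = $29,722.8000
P = D₁/(r − g) ⇒ r = D₁/P + g = $29,722.8000/$526,305.53 + 0.054 = 0.056474 + 0.054 = 0.110474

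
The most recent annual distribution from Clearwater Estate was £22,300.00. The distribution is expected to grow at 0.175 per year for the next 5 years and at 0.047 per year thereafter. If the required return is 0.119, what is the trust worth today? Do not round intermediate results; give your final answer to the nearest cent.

D_1 = 26202.50000
D_2 = 30787.93750
D_3 = 36175.82656
D_4 = 42506.59621
D_5 = 49945.25055
Terminal value at year 5: TV = D_5×(1+g_2)/(r−g_2) = 52292.67732/0.072 = 726287.18505
P_0 = D_1/(1+r)^1 + D_2/(1+r)^2 + D_3/(1+r)^3 + D_4/(1+r)^4 + D_5/(1+r)^5 + TV/(1+r)^5
    = 23415.99643 + 24587.84254 + 25818.33332 + 27110.40362 + 28467.13517 + 413959.59053 = 543359.30160

£543359.30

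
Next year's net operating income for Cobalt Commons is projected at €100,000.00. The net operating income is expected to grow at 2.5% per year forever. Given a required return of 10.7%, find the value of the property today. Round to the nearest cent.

€1219512.20

Growing perpetuity: P = D₁ / (r − g) = €100,000.0000 / (0.107 − 0.025) = €1,219,512.20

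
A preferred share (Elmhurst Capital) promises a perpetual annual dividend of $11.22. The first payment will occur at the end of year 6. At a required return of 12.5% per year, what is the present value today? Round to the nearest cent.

Value at end of year 5: C / r = $11.22 / 0.125 = $89.7600
Discount to today: PV = $89.7600 / (1 + 0.125)^5 = $89.7600 / 1.802032 = $49.81

$49.81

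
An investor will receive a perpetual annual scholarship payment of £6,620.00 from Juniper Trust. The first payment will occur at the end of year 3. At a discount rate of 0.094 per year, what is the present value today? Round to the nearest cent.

£58843.09

Value at end of year 2: C / r = £6,620.00 / 0.094 = £70,425.5319
Discount to today: PV = £70,425.5319 / (1 + 0.094)^2 = £70,425.5319 / 1.196836 = £58,843.09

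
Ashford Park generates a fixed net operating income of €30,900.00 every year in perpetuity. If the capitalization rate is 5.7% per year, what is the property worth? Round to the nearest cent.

Level perpetuity: PV = C / r = €30,900.00 / 0.057 = €542,105.26

€542105.26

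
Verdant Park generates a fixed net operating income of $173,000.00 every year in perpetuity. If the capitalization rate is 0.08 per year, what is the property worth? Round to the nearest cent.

$2162500.00

Level perpetuity: PV = C / r = $173,000.00 / 0.08 = $2,162,500.00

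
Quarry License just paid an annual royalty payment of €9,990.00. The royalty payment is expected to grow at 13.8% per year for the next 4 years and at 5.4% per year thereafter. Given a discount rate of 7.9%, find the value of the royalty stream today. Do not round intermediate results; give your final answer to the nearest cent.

D_1 = 11368.62000
D_2 = 12937.48956
D_3 = 14722.86312
D_4 = 16754.61823
Terminal value at year 4: TV = D_4×(1+g_2)/(r−g_2) = 17659.36761/0.025 = 706374.70457
P_0 = D_1/(1+r)^1 + D_2/(1+r)^2 + D_3/(1+r)^3 + D_4/(1+r)^4 + TV/(1+r)^4
    = 10536.25579 + 11112.38099 + 11720.00887 + 12360.86200 + 521133.94175 = 566863.44940

€566863.45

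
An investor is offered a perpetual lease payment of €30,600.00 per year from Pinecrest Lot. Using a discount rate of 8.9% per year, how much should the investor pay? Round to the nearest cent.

Level perpetuity: PV = C / r = €30,600.00 / 0.089 = €343,820.22

€343820.22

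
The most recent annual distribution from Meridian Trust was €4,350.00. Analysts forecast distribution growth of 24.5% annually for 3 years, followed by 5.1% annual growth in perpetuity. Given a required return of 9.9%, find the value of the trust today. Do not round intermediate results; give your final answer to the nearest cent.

D_1 = 5415.75000
D_2 = 6742.60875
D_3 = 8394.54789
Terminal value at year 3: TV = D_3×(1+g_2)/(r−g_2) = 8822.66984/0.048 = 183805.62159
P_0 = D_1/(1+r)^1 + D_2/(1+r)^2 + D_3/(1+r)^3 + TV/(1+r)^3
    = 4927.88899 + 5582.54940 + 6324.18017 + 138473.19494 = 155307.81350

€155307.81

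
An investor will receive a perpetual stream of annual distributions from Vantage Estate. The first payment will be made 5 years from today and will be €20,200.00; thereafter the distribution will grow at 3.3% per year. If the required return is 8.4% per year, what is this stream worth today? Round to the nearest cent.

€286856.08

Value at end of year 4: C₁ / (r − g) = €20,200.00 / (0.084 − 0.033) = €396,078.4314
Discount to today: PV = €396,078.4314 / (1 + 0.084)^4 = €396,078.4314 / 1.380757 = €286,856.08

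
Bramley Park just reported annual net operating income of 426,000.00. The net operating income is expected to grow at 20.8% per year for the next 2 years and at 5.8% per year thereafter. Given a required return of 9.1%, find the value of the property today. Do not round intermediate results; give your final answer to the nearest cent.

D_1 = 514608.00000
D_2 = 621646.46400
Terminal value at year 2: TV = D_2×(1+g_2)/(r−g_2) = 657701.95891/0.033 = 19930362.39127
P_0 = D_1/(1+r)^1 + D_2/(1+r)^2 + TV/(1+r)^2
    = 471684.69294 + 522268.66093 + 16744249.79587 = 17738203.14974

17738203.15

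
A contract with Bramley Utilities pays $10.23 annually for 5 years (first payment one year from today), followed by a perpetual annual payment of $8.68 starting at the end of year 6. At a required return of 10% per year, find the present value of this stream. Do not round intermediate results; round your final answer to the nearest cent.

$92.68

PV of 5-year annuity: $10.23 × [1 − (1+0.1)^−5] / 0.1 = 38.77975
Perpetuity value at year 5: $8.68 / 0.1 = 86.80000
PV of perpetuity: 86.80000 / (1+0.1)^5 = 53.89597
Total PV = 38.77975 + 53.89597 = 92.67572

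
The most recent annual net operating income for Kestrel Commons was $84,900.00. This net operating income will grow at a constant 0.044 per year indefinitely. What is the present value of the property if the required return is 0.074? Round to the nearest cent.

$2954520.00

D₁ = D₀ × (1 + g) = $84,900.00 × 1.044 = $88,635.6000
Growing perpetuity: P = D₁ / (r − g) = $88,635.6000 / (0.074 − 0.044) = $2,954,520.00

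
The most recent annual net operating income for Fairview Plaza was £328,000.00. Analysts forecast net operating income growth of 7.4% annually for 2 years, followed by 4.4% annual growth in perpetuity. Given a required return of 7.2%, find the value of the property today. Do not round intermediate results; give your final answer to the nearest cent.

D_1 = 352272.00000
D_2 = 378340.12800
Terminal value at year 2: TV = D_2×(1+g_2)/(r−g_2) = 394987.09363/0.028 = 14106681.91543
P_0 = D_1/(1+r)^1 + D_2/(1+r)^2 + TV/(1+r)^2
    = 328611.94030 + 329225.02228 + 12275390.11632 = 12933227.07889

£12933227.08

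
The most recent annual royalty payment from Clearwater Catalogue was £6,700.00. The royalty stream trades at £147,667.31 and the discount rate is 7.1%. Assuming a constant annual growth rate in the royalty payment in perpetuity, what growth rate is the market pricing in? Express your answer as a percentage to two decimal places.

P = D₀(1+g)/(r−g) ⇒ P(r−g) = D₀(1+g) ⇒ g(P+D₀) = P·r − D₀
g = (P·r − D₀)/(P + D₀) = (£147,667.31×0.071 − £6,700.00) / (£147,667.31 + £6,700.00) = 0.024515

2.45%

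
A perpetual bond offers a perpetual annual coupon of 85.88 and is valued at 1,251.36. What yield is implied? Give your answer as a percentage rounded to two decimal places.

6.86%

P = C/r ⇒ r = C/P = 85.88/1,251.36 = 0.068629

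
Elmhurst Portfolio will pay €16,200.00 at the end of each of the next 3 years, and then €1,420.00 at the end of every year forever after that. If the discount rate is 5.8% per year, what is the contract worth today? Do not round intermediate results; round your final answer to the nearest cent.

PV of 3-year annuity: €16,200.00 × [1 − (1+0.058)^−3] / 0.058 = 43463.52863
Perpetuity value at year 3: €1,420.00 / 0.058 = 24482.75862
PV of perpetuity: 24482.75862 / (1+0.058)^3 = 20672.99253
Total PV = 43463.52863 + 20672.99253 = 64136.52116

€64136.52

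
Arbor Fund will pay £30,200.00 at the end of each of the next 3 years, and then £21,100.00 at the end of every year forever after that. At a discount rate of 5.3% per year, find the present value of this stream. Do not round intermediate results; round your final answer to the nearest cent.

PV of 3-year annuity: £30,200.00 × [1 − (1+0.053)^−3] / 0.053 = 81781.94983
Perpetuity value at year 3: £21,100.00 / 0.053 = 398113.20755
PV of perpetuity: 398113.20755 / (1+0.053)^3 = 340974.16313
Total PV = 81781.94983 + 340974.16313 = 422756.11296

£422756.11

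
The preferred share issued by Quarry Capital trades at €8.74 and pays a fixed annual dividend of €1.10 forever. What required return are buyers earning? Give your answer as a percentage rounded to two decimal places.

12.59%

P = C/r ⇒ r = C/P = €1.10/€8.74 = 0.125858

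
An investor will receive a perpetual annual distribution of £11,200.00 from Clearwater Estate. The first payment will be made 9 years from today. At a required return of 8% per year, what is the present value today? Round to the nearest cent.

£75637.64

Value at end of year 8: C / r = £11,200.00 / 0.08 = £140,000.0000
Discount to today: PV = £140,000.0000 / (1 + 0.08)^8 = £140,000.0000 / 1.850930 = £75,637.64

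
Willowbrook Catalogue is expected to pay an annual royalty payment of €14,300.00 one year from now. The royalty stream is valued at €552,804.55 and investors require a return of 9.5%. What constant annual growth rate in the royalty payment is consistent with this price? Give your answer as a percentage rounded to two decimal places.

6.91%

P = D₁/(r−g) ⇒ g = r − D₁/P = 0.095 − €14,300.00/€552,804.55 = 0.069132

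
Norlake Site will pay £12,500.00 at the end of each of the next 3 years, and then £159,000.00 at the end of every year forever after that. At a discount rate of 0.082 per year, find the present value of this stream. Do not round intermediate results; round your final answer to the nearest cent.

PV of 3-year annuity: £12,500.00 × [1 − (1+0.082)^−3] / 0.082 = 32097.81317
Perpetuity value at year 3: £159,000.00 / 0.082 = 1939024.39024
PV of perpetuity: 1939024.39024 / (1+0.082)^3 = 1530740.20676
Total PV = 32097.81317 + 1530740.20676 = 1562838.01993

£1562838.02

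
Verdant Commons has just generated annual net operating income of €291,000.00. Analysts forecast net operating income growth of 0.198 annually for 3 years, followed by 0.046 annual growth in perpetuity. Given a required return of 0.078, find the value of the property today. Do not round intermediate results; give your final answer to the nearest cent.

€14137545.52

D_1 = 348618.00000
D_2 = 417644.36400
D_3 = 500337.94807
Terminal value at year 3: TV = D_3×(1+g_2)/(r−g_2) = 523353.49368/0.032 = 16354796.67760
P_0 = D_1/(1+r)^1 + D_2/(1+r)^2 + D_3/(1+r)^3 + TV/(1+r)^3
    = 323393.32096 + 359392.57747 + 399399.17237 + 13055360.44677 = 14137545.51758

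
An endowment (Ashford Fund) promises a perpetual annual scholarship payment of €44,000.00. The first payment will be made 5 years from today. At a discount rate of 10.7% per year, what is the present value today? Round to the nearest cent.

€273828.35

Value at end of year 4: C / r = €44,000.00 / 0.107 = €411,214.9533
Discount to today: PV = €411,214.9533 / (1 + 0.107)^4 = €411,214.9533 / 1.501725 = €273,828.35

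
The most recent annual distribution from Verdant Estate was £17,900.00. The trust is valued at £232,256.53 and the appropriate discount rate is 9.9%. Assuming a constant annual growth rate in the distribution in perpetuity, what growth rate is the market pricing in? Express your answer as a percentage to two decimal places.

2.04%

P = D₀(1+g)/(r−g) ⇒ P(r−g) = D₀(1+g) ⇒ g(P+D₀) = P·r − D₀
g = (P·r − D₀)/(P + D₀) = (£232,256.53×0.099 − £17,900.00) / (£232,256.53 + £17,900.00) = 0.020361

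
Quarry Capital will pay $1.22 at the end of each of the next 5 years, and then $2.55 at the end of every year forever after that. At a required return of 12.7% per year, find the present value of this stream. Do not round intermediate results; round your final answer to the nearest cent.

$15.37

PV of 5-year annuity: $1.22 × [1 − (1+0.127)^−5] / 0.127 = 4.32262
Perpetuity value at year 5: $2.55 / 0.127 = 20.07874
PV of perpetuity: 20.07874 / (1+0.127)^5 = 11.04376
Total PV = 4.32262 + 11.04376 = 15.36638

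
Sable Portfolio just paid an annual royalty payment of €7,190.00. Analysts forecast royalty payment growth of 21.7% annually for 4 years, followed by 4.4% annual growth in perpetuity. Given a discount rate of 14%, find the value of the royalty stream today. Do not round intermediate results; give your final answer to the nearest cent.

D_1 = 8750.23000
D_2 = 10649.02991
D_3 = 12959.86940
D_4 = 15772.16106
Terminal value at year 4: TV = D_4×(1+g_2)/(r−g_2) = 16466.13615/0.096 = 171522.25153
P_0 = D_1/(1+r)^1 + D_2/(1+r)^2 + D_3/(1+r)^3 + D_4/(1+r)^4 + TV/(1+r)^4
    = 7675.64035 + 8194.08273 + 8747.54270 + 9338.38550 + 101554.94226 = 135510.59353

€135510.59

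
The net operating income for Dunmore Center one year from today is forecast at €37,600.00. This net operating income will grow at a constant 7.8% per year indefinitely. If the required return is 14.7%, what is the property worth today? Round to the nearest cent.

Growing perpetuity: P = D₁ / (r − g) = €37,600.0000 / (0.147 − 0.078) = €544,927.54

€544927.54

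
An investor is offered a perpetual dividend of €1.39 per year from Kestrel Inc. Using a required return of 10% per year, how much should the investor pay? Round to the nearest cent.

Level perpetuity: PV = C / r = €1.39 / 0.1 = €13.90

€13.90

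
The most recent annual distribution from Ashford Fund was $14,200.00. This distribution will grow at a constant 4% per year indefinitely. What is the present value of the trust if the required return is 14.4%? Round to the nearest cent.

D₁ = D₀ × (1 + g) = $14,200.00 × 1.04 = $14,768.0000
Growing perpetuity: P = D₁ / (r − g) = $14,768.0000 / (0.144 − 0.04) = $142,000.00

$142000.00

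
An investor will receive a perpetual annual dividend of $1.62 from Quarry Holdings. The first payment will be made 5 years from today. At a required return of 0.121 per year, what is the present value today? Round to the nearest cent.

Value at end of year 4: C / r = $1.62 / 0.121 = $13.3884
Discount to today: PV = $13.3884 / (1 + 0.121)^4 = $13.3884 / 1.579147 = $8.48

$8.48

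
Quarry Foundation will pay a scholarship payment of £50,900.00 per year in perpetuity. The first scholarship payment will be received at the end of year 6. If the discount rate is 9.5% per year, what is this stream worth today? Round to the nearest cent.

Value at end of year 5: C / r = £50,900.00 / 0.095 = £535,789.4737
Discount to today: PV = £535,789.4737 / (1 + 0.095)^5 = £535,789.4737 / 1.574239 = £340,348.30

£340348.30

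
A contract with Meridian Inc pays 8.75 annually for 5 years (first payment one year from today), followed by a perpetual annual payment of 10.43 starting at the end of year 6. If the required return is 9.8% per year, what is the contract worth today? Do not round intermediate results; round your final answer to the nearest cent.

100.03

PV of 5-year annuity: 8.75 × [1 − (1+0.098)^−5] / 0.098 = 33.33956
Perpetuity value at year 5: 10.43 / 0.098 = 106.42857
PV of perpetuity: 106.42857 / (1+0.098)^5 = 66.68782
Total PV = 33.33956 + 66.68782 = 100.02738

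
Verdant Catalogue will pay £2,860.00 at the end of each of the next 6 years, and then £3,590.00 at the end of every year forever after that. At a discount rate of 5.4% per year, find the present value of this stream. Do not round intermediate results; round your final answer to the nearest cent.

£62823.16

PV of 6-year annuity: £2,860.00 × [1 − (1+0.054)^−6] / 0.054 = 14332.61607
Perpetuity value at year 6: £3,590.00 / 0.054 = 66481.48148
PV of perpetuity: 66481.48148 / (1+0.054)^6 = 48490.54033
Total PV = 14332.61607 + 48490.54033 = 62823.15640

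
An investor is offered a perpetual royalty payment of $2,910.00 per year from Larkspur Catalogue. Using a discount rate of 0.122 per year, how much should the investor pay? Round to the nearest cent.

$23852.46

Level perpetuity: PV = C / r = $2,910.00 / 0.122 = $23,852.46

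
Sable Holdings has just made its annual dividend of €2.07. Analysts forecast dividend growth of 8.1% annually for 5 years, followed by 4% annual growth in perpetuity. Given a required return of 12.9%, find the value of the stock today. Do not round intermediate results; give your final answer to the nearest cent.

D_1 = 2.23767
D_2 = 2.41892
D_3 = 2.61485
D_4 = 2.82666
D_5 = 3.05562
Terminal value at year 5: TV = D_5×(1+g_2)/(r−g_2) = 3.17784/0.089 = 35.70608
P_0 = D_1/(1+r)^1 + D_2/(1+r)^2 + D_3/(1+r)^3 + D_4/(1+r)^4 + D_5/(1+r)^5 + TV/(1+r)^5
    = 1.98199 + 1.89773 + 1.81704 + 1.73979 + 1.66582 + 19.46581 = 28.56819

€28.57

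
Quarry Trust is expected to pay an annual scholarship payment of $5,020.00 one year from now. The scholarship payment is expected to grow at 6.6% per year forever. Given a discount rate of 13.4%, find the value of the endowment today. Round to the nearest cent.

$73823.53

Growing perpetuity: P = D₁ / (r − g) = $5,020.0000 / (0.134 − 0.066) = $73,823.53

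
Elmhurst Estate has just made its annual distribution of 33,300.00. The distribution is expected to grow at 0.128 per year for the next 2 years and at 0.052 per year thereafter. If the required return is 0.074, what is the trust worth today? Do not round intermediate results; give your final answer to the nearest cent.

D_1 = 37562.40000
D_2 = 42370.38720
Terminal value at year 2: TV = D_2×(1+g_2)/(r−g_2) = 44573.64733/0.022 = 2026074.87884
P_0 = D_1/(1+r)^1 + D_2/(1+r)^2 + TV/(1+r)^2
    = 34974.30168 + 36732.78612 + 1756495.04527 = 1828202.13306

1828202.13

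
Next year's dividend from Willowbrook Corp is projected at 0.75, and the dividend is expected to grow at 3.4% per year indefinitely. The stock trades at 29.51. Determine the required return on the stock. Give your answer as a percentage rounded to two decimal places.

P = D₁/(r − g) ⇒ r = D₁/P + g = 0.7500/29.51 + 0.034 = 0.025415 + 0.034 = 0.059415

5.94%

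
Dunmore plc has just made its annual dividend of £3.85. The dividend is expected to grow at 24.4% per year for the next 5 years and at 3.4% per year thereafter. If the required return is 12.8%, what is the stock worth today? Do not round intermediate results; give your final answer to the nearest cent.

£95.16

D_1 = 4.78940
D_2 = 5.95801
D_3 = 7.41177
D_4 = 9.22024
D_5 = 11.46998
Terminal value at year 5: TV = D_5×(1+g_2)/(r−g_2) = 11.85996/0.094 = 126.16977
P_0 = D_1/(1+r)^1 + D_2/(1+r)^2 + D_3/(1+r)^3 + D_4/(1+r)^4 + D_5/(1+r)^5 + TV/(1+r)^5
    = 4.24592 + 4.68256 + 5.16410 + 5.69516 + 6.28083 + 69.08915 = 95.15772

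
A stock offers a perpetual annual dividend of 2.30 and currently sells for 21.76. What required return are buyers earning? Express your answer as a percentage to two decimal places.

10.57%

P = C/r ⇒ r = C/P = 2.30/21.76 = 0.105699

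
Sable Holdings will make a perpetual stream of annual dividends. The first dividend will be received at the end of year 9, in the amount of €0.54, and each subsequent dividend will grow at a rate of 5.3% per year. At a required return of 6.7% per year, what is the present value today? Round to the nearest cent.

Value at end of year 8: C₁ / (r − g) = €0.54 / (0.067 − 0.053) = €38.5714
Discount to today: PV = €38.5714 / (1 + 0.067)^8 = €38.5714 / 1.680023 = €22.96

€22.96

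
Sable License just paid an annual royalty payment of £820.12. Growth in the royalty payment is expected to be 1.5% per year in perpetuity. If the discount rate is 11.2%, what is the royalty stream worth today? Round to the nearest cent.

D₁ = D₀ × (1 + g) = £820.12 × 1.015 = £832.4218
Growing perpetuity: P = D₁ / (r − g) = £832.4218 / (0.112 − 0.015) = £8,581.67

£8581.67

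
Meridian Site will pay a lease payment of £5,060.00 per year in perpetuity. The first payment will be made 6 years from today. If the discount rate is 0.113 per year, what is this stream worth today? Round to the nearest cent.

Value at end of year 5: C / r = £5,060.00 / 0.113 = £44,778.7611
Discount to today: PV = £44,778.7611 / (1 + 0.113)^5 = £44,778.7611 / 1.707953 = £26,217.80

£26217.80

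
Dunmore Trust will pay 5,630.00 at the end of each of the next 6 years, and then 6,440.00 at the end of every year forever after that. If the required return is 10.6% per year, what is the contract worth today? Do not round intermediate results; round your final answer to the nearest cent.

57288.13

PV of 6-year annuity: 5,630.00 × [1 − (1+0.106)^−6] / 0.106 = 24094.92081
Perpetuity value at year 6: 6,440.00 / 0.106 = 60754.71698
PV of perpetuity: 60754.71698 / (1+0.106)^6 = 33193.20899
Total PV = 24094.92081 + 33193.20899 = 57288.12980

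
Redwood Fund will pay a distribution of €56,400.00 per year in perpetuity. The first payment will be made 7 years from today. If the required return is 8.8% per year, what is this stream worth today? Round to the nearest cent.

€386387.49

Value at end of year 6: C / r = €56,400.00 / 0.088 = €640,909.0909
Discount to today: PV = €640,909.0909 / (1 + 0.088)^6 = €640,909.0909 / 1.658721 = €386,387.49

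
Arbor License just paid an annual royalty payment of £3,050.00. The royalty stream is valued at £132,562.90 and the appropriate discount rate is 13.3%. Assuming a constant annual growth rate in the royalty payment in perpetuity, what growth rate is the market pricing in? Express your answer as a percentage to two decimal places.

P = D₀(1+g)/(r−g) ⇒ P(r−g) = D₀(1+g) ⇒ g(P+D₀) = P·r − D₀
g = (P·r − D₀)/(P + D₀) = (£132,562.90×0.133 − £3,050.00) / (£132,562.90 + £3,050.00) = 0.107518

10.75%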